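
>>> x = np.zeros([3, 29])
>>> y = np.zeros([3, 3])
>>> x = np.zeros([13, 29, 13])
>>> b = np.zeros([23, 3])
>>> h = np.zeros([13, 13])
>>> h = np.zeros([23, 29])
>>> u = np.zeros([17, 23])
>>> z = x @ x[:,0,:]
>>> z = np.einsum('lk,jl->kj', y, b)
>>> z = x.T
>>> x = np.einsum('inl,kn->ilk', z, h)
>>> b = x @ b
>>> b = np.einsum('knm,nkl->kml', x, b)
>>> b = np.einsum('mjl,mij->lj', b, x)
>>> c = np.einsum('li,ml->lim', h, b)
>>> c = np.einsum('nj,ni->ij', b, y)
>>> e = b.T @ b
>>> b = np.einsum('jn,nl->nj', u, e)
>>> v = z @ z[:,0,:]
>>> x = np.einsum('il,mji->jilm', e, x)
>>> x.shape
(13, 23, 23, 13)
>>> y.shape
(3, 3)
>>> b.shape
(23, 17)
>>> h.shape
(23, 29)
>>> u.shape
(17, 23)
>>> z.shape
(13, 29, 13)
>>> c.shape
(3, 23)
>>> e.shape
(23, 23)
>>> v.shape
(13, 29, 13)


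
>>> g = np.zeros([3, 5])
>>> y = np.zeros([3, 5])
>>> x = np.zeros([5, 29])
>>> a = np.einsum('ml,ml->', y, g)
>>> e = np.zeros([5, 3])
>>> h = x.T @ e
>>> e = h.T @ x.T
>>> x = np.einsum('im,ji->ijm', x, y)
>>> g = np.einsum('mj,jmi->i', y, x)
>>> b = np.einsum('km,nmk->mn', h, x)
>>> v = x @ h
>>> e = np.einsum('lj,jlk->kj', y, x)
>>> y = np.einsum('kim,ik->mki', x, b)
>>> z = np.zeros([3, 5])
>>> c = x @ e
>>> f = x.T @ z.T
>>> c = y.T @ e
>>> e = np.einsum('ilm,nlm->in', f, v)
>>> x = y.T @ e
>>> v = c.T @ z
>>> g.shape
(29,)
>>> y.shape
(29, 5, 3)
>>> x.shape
(3, 5, 5)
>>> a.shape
()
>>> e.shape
(29, 5)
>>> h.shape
(29, 3)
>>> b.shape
(3, 5)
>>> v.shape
(5, 5, 5)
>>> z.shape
(3, 5)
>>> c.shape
(3, 5, 5)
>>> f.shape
(29, 3, 3)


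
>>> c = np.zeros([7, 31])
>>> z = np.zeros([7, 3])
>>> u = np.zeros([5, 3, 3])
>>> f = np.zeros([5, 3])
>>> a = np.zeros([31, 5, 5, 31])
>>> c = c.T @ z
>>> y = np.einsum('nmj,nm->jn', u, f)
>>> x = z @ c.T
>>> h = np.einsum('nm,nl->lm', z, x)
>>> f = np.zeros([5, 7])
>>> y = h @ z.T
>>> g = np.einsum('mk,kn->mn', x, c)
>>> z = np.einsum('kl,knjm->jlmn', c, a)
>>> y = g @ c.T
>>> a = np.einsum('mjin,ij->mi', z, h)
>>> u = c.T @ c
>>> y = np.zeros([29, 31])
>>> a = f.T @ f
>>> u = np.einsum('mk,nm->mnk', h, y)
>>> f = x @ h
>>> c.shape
(31, 3)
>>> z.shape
(5, 3, 31, 5)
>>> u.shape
(31, 29, 3)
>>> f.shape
(7, 3)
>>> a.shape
(7, 7)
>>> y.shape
(29, 31)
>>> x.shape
(7, 31)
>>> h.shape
(31, 3)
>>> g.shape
(7, 3)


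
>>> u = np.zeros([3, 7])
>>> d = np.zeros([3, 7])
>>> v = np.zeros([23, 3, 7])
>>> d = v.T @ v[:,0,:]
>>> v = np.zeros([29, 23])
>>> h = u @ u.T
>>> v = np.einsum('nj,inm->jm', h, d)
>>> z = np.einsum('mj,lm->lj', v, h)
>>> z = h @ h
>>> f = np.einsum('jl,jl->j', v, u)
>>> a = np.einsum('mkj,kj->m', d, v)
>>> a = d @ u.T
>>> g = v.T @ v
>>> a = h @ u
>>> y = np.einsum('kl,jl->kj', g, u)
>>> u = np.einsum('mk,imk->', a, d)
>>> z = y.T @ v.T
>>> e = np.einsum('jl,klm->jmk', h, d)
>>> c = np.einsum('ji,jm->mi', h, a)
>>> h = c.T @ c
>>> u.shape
()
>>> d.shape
(7, 3, 7)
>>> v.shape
(3, 7)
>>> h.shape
(3, 3)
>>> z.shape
(3, 3)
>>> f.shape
(3,)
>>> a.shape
(3, 7)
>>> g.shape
(7, 7)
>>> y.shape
(7, 3)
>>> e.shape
(3, 7, 7)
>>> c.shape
(7, 3)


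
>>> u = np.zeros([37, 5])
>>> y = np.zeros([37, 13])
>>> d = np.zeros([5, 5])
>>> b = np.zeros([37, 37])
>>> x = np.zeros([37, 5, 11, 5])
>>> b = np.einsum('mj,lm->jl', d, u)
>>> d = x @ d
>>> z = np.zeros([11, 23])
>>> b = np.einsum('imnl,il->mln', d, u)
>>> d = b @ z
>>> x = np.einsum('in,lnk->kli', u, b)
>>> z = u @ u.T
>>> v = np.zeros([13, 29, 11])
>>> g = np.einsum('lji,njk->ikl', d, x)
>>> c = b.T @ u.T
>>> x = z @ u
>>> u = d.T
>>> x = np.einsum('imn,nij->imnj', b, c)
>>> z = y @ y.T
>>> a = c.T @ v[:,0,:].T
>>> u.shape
(23, 5, 5)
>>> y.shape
(37, 13)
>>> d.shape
(5, 5, 23)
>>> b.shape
(5, 5, 11)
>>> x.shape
(5, 5, 11, 37)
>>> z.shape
(37, 37)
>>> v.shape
(13, 29, 11)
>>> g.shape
(23, 37, 5)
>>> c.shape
(11, 5, 37)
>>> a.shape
(37, 5, 13)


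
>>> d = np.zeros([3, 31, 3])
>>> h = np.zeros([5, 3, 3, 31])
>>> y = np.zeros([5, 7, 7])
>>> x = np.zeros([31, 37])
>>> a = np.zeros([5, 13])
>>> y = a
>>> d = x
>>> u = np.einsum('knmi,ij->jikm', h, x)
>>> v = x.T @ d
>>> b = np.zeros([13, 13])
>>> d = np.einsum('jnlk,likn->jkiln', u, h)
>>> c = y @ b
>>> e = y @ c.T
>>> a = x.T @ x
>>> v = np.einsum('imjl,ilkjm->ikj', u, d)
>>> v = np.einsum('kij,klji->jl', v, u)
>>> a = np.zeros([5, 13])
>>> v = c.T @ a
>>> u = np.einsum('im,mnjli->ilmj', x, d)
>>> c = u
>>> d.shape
(37, 3, 3, 5, 31)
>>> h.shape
(5, 3, 3, 31)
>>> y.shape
(5, 13)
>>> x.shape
(31, 37)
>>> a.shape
(5, 13)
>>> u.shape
(31, 5, 37, 3)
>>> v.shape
(13, 13)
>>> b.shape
(13, 13)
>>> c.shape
(31, 5, 37, 3)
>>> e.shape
(5, 5)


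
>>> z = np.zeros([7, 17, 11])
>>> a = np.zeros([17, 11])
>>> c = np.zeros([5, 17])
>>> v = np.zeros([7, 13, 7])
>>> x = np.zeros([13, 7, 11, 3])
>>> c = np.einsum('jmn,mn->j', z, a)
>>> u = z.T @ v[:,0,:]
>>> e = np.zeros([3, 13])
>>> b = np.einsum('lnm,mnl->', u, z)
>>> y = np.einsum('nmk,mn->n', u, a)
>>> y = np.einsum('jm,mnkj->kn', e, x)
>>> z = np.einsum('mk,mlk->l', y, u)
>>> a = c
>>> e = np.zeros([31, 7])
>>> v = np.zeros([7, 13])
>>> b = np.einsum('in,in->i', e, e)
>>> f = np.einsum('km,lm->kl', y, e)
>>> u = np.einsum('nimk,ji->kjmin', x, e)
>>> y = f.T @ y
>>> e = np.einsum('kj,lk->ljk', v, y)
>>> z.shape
(17,)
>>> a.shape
(7,)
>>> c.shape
(7,)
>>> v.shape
(7, 13)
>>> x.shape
(13, 7, 11, 3)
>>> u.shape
(3, 31, 11, 7, 13)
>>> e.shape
(31, 13, 7)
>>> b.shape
(31,)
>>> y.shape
(31, 7)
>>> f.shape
(11, 31)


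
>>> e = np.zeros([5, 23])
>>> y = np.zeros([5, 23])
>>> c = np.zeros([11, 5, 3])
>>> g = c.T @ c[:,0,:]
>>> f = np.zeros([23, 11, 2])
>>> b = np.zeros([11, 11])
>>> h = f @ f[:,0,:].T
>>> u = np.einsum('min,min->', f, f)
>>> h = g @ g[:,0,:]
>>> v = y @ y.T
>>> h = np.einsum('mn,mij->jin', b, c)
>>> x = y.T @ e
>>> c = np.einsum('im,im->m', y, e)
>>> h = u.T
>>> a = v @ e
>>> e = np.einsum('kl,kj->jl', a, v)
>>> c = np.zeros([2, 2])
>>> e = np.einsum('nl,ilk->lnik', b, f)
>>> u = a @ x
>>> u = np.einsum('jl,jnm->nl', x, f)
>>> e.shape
(11, 11, 23, 2)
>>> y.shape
(5, 23)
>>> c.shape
(2, 2)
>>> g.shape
(3, 5, 3)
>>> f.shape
(23, 11, 2)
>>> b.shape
(11, 11)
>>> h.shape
()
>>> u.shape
(11, 23)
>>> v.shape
(5, 5)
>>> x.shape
(23, 23)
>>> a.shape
(5, 23)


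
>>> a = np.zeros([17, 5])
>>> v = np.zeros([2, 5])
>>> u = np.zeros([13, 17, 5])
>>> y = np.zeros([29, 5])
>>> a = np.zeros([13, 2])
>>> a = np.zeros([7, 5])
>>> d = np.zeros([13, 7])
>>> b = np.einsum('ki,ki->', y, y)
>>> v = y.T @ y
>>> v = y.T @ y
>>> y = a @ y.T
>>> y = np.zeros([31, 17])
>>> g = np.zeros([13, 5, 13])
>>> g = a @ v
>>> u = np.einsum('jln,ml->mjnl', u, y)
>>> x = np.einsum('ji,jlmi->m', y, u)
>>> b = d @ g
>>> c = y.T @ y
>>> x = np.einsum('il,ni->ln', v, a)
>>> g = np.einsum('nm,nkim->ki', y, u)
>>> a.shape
(7, 5)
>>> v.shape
(5, 5)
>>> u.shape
(31, 13, 5, 17)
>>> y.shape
(31, 17)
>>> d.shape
(13, 7)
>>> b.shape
(13, 5)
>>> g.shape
(13, 5)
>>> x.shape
(5, 7)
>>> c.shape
(17, 17)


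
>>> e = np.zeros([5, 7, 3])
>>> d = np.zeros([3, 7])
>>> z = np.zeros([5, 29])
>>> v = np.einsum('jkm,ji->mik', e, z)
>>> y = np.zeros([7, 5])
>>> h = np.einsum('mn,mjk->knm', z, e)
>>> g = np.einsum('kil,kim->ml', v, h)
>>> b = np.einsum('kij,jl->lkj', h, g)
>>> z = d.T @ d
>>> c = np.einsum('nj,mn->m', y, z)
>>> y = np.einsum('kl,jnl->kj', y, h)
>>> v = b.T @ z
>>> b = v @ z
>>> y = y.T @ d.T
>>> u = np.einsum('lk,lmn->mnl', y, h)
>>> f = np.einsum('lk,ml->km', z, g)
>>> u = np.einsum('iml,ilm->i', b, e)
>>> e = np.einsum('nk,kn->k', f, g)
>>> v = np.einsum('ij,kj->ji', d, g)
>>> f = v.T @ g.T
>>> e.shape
(5,)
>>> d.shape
(3, 7)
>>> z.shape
(7, 7)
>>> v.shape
(7, 3)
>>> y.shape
(3, 3)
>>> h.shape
(3, 29, 5)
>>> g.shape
(5, 7)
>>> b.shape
(5, 3, 7)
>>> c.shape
(7,)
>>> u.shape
(5,)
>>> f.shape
(3, 5)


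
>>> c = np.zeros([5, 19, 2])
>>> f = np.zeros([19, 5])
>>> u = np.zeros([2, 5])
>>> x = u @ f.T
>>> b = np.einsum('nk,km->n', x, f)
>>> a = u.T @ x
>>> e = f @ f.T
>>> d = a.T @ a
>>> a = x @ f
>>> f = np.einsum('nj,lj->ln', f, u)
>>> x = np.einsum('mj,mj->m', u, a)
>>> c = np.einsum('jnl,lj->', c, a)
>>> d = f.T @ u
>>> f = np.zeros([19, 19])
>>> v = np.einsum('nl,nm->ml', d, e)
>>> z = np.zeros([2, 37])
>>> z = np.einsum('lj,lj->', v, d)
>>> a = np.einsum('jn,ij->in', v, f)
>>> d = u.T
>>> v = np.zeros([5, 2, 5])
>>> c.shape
()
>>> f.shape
(19, 19)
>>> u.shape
(2, 5)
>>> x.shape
(2,)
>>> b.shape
(2,)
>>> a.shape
(19, 5)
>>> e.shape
(19, 19)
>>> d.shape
(5, 2)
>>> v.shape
(5, 2, 5)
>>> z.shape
()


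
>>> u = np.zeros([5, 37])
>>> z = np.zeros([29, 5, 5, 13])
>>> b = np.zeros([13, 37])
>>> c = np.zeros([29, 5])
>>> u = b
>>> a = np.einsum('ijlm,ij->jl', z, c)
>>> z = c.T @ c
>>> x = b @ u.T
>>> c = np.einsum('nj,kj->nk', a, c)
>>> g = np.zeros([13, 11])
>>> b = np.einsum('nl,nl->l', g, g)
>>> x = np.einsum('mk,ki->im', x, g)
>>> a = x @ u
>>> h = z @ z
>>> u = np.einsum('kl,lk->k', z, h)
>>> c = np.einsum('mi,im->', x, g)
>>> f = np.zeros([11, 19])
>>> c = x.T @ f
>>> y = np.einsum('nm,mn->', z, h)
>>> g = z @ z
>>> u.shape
(5,)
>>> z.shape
(5, 5)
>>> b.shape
(11,)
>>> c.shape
(13, 19)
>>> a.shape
(11, 37)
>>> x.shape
(11, 13)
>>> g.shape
(5, 5)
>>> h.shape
(5, 5)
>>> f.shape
(11, 19)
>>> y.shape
()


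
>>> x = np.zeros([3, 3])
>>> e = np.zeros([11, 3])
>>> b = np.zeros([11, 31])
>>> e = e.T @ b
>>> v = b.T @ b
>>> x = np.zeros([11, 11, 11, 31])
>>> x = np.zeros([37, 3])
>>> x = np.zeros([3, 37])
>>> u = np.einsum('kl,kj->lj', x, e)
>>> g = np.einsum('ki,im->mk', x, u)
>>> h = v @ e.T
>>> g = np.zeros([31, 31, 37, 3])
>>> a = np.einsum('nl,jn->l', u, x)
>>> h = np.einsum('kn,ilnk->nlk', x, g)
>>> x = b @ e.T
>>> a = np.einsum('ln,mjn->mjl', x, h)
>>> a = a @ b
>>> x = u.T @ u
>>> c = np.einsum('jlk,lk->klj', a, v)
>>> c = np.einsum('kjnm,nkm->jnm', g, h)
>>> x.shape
(31, 31)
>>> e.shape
(3, 31)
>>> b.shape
(11, 31)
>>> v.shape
(31, 31)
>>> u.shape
(37, 31)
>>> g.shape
(31, 31, 37, 3)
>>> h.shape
(37, 31, 3)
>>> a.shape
(37, 31, 31)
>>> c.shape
(31, 37, 3)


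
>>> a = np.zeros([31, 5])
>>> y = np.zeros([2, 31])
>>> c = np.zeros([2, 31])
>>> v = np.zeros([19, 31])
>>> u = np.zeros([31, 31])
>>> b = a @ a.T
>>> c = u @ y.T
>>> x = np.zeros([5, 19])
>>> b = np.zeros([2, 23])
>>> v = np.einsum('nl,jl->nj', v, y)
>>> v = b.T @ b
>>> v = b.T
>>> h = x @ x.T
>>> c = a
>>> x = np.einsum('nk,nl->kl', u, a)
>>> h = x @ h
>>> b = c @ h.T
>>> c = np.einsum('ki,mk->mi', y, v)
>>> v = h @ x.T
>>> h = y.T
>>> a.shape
(31, 5)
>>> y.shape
(2, 31)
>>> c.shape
(23, 31)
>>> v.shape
(31, 31)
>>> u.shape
(31, 31)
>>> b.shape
(31, 31)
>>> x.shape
(31, 5)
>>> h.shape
(31, 2)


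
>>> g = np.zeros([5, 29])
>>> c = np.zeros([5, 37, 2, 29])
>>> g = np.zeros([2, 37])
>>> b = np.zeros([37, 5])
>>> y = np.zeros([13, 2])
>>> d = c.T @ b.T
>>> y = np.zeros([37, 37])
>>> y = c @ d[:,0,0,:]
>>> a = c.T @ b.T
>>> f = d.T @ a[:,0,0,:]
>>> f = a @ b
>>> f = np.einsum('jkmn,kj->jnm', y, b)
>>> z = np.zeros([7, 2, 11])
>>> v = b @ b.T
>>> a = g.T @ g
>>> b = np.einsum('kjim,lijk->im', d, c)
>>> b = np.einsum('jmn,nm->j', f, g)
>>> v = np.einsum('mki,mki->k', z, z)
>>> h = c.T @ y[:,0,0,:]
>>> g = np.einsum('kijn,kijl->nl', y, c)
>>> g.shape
(37, 29)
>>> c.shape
(5, 37, 2, 29)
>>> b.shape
(5,)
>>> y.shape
(5, 37, 2, 37)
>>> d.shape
(29, 2, 37, 37)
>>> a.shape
(37, 37)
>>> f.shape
(5, 37, 2)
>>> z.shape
(7, 2, 11)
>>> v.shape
(2,)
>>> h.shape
(29, 2, 37, 37)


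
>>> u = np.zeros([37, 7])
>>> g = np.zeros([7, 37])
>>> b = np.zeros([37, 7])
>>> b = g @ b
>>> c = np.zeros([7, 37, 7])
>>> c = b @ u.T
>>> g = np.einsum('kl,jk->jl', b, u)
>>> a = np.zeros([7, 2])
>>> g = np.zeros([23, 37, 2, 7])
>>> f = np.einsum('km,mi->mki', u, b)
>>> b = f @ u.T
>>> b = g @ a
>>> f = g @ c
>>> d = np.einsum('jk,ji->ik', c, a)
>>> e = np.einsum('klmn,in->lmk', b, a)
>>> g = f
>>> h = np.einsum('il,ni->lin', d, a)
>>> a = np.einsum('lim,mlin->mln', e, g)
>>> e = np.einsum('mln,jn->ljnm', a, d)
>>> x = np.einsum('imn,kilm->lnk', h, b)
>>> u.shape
(37, 7)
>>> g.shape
(23, 37, 2, 37)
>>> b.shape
(23, 37, 2, 2)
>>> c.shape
(7, 37)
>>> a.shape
(23, 37, 37)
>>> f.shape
(23, 37, 2, 37)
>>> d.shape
(2, 37)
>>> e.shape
(37, 2, 37, 23)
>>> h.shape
(37, 2, 7)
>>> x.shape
(2, 7, 23)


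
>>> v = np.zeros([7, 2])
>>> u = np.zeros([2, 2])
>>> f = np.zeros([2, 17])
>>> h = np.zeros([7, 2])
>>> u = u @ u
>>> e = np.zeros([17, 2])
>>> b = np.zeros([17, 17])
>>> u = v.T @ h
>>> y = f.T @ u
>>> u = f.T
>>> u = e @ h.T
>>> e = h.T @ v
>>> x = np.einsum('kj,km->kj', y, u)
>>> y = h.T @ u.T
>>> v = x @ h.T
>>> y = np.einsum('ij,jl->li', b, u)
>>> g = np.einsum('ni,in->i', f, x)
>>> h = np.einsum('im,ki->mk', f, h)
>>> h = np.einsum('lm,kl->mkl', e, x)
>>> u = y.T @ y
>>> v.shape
(17, 7)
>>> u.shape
(17, 17)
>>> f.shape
(2, 17)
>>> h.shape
(2, 17, 2)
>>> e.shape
(2, 2)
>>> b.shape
(17, 17)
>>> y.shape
(7, 17)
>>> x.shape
(17, 2)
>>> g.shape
(17,)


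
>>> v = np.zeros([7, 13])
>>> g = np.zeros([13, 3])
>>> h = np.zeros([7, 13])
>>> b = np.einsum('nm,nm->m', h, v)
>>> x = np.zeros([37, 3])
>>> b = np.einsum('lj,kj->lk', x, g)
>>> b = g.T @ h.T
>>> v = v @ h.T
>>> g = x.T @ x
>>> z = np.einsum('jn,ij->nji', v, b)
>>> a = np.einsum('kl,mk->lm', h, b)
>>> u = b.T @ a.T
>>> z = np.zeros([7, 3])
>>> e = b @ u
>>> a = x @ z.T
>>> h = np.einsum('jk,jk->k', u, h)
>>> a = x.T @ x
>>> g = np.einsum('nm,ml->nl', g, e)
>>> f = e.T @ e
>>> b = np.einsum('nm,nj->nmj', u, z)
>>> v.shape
(7, 7)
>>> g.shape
(3, 13)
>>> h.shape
(13,)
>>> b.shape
(7, 13, 3)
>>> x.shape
(37, 3)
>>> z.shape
(7, 3)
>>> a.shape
(3, 3)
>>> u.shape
(7, 13)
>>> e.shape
(3, 13)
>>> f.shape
(13, 13)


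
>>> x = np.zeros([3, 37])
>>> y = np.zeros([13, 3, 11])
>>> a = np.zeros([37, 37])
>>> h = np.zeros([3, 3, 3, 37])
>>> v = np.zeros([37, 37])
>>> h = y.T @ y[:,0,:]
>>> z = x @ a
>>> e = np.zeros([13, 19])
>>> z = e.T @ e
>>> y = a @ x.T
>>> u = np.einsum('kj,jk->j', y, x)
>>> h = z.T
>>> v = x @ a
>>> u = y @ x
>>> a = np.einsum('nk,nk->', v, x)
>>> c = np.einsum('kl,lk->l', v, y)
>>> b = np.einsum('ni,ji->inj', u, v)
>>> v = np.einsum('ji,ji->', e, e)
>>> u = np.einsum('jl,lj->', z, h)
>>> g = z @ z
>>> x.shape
(3, 37)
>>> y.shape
(37, 3)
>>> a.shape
()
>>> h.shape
(19, 19)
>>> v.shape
()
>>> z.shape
(19, 19)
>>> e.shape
(13, 19)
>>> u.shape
()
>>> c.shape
(37,)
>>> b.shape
(37, 37, 3)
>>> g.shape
(19, 19)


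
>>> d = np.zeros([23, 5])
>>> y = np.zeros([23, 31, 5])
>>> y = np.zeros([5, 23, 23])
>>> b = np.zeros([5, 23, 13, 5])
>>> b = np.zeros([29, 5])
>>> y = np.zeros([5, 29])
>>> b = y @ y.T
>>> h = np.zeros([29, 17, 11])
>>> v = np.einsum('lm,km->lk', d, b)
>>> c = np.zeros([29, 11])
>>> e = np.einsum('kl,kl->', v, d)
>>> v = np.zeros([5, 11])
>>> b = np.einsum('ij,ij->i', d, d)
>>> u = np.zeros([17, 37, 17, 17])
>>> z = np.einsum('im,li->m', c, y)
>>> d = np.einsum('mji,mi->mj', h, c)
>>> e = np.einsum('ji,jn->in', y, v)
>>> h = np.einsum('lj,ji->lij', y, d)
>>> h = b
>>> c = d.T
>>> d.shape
(29, 17)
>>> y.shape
(5, 29)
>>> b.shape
(23,)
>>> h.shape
(23,)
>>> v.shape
(5, 11)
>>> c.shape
(17, 29)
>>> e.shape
(29, 11)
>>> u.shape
(17, 37, 17, 17)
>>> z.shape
(11,)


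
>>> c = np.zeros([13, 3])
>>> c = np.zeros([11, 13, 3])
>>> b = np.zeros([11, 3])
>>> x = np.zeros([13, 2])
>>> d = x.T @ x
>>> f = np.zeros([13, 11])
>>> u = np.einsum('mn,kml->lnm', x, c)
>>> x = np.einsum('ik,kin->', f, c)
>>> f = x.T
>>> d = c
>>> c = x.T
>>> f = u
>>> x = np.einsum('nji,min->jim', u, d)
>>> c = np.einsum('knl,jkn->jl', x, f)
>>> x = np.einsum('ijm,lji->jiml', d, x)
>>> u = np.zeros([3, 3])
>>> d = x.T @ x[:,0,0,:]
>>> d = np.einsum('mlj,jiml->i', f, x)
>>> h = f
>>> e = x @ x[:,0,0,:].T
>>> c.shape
(3, 11)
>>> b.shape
(11, 3)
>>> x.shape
(13, 11, 3, 2)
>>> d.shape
(11,)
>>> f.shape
(3, 2, 13)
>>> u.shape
(3, 3)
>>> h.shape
(3, 2, 13)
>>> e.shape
(13, 11, 3, 13)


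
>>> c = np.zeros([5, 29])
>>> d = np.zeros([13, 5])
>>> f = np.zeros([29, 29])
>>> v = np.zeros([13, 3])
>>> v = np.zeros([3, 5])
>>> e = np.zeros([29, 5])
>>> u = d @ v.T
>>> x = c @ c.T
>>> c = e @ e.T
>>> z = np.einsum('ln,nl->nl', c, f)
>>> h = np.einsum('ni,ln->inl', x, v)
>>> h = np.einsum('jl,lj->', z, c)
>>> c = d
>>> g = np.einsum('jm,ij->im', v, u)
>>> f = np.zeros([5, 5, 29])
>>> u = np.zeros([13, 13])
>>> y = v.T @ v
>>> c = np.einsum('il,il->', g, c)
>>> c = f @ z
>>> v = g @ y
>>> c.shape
(5, 5, 29)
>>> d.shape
(13, 5)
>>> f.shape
(5, 5, 29)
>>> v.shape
(13, 5)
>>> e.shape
(29, 5)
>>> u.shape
(13, 13)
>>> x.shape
(5, 5)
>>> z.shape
(29, 29)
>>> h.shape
()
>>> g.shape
(13, 5)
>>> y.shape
(5, 5)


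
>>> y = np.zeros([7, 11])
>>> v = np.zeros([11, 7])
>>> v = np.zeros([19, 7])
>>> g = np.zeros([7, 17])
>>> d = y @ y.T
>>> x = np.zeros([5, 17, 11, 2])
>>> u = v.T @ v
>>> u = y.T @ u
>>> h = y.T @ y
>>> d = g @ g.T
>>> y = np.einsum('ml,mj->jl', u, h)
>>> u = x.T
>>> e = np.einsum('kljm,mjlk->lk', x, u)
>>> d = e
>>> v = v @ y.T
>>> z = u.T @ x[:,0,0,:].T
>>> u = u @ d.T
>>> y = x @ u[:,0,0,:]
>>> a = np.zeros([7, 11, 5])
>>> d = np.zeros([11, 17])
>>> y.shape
(5, 17, 11, 17)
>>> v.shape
(19, 11)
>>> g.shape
(7, 17)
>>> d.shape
(11, 17)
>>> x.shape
(5, 17, 11, 2)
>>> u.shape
(2, 11, 17, 17)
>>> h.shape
(11, 11)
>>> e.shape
(17, 5)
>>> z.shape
(5, 17, 11, 5)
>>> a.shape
(7, 11, 5)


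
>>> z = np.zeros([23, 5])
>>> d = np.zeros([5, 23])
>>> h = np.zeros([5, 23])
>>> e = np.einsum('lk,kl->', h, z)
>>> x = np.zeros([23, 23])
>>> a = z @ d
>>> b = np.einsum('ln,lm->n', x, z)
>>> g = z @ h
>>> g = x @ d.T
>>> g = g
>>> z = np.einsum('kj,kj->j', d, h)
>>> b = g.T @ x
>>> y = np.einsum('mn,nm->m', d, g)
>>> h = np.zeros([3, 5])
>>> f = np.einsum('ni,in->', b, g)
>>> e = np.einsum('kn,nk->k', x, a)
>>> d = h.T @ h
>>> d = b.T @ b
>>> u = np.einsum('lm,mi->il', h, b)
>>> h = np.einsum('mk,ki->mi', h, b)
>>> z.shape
(23,)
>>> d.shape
(23, 23)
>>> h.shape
(3, 23)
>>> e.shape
(23,)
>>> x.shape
(23, 23)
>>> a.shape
(23, 23)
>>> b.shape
(5, 23)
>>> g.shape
(23, 5)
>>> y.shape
(5,)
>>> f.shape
()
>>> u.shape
(23, 3)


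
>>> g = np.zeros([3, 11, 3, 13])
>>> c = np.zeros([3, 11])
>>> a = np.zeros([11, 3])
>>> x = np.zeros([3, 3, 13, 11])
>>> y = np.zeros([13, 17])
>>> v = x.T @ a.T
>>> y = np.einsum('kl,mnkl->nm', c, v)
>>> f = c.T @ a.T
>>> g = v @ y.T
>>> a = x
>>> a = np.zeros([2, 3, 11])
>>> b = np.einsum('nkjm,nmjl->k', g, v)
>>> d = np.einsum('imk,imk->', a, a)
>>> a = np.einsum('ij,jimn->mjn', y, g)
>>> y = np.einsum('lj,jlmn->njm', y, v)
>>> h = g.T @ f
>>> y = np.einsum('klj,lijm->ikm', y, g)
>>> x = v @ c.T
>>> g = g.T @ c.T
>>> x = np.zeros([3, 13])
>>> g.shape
(13, 3, 13, 3)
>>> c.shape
(3, 11)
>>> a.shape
(3, 11, 13)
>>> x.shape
(3, 13)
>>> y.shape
(13, 11, 13)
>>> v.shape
(11, 13, 3, 11)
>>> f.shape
(11, 11)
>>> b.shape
(13,)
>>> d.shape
()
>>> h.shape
(13, 3, 13, 11)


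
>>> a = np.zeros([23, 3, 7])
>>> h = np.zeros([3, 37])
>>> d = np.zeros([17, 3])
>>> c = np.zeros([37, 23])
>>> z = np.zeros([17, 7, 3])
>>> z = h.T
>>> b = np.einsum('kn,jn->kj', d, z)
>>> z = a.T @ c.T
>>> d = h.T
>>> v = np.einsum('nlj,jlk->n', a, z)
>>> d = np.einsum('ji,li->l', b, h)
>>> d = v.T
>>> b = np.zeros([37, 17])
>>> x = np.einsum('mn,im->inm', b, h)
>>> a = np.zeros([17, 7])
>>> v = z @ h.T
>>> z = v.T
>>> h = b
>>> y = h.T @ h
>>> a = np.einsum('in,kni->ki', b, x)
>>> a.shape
(3, 37)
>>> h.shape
(37, 17)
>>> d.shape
(23,)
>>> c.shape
(37, 23)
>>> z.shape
(3, 3, 7)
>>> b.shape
(37, 17)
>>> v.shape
(7, 3, 3)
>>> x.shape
(3, 17, 37)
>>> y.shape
(17, 17)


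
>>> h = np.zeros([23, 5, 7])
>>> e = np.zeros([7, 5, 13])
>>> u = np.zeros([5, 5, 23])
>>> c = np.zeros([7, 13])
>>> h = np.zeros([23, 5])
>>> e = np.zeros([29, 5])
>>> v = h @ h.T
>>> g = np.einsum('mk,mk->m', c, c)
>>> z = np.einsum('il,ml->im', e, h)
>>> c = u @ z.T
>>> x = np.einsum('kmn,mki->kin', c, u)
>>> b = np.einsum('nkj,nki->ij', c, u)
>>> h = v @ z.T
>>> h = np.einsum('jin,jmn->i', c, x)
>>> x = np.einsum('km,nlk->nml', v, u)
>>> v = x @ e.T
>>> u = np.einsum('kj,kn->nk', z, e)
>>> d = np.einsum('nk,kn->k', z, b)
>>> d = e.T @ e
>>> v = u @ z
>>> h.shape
(5,)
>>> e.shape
(29, 5)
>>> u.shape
(5, 29)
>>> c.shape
(5, 5, 29)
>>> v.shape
(5, 23)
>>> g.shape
(7,)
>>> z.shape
(29, 23)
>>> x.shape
(5, 23, 5)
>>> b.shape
(23, 29)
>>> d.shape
(5, 5)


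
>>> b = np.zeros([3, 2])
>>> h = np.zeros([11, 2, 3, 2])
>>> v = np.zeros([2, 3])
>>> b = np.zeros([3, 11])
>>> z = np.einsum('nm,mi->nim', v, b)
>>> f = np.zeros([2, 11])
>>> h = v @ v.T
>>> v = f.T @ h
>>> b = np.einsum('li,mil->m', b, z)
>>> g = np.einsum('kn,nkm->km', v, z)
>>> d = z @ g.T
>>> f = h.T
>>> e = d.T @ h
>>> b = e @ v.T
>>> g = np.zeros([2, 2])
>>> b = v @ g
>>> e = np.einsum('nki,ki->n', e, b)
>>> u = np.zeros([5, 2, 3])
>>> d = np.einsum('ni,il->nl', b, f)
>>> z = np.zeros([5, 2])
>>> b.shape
(11, 2)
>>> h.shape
(2, 2)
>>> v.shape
(11, 2)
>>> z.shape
(5, 2)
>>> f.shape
(2, 2)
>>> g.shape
(2, 2)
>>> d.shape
(11, 2)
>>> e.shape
(11,)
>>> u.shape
(5, 2, 3)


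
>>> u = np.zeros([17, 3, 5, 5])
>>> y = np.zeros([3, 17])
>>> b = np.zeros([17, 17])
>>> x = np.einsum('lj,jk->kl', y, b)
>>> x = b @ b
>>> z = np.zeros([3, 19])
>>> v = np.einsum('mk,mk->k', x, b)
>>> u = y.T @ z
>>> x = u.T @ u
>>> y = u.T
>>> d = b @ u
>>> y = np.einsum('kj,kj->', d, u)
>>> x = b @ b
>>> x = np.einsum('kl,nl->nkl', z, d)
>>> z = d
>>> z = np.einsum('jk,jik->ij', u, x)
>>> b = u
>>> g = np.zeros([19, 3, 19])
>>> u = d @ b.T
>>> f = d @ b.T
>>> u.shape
(17, 17)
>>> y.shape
()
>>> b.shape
(17, 19)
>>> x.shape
(17, 3, 19)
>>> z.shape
(3, 17)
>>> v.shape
(17,)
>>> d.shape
(17, 19)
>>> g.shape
(19, 3, 19)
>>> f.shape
(17, 17)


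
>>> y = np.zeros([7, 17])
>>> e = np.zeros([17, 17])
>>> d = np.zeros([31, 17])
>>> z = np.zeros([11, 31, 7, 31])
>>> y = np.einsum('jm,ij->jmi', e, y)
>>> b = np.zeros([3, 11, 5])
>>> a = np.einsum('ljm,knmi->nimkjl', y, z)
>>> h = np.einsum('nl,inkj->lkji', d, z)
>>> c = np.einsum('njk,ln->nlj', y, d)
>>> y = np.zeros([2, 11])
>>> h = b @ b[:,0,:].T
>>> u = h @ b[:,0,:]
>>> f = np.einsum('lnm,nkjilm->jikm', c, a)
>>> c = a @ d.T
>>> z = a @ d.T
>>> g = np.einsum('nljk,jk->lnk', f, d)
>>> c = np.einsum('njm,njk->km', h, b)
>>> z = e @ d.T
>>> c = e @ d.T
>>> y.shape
(2, 11)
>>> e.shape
(17, 17)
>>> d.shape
(31, 17)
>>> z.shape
(17, 31)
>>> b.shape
(3, 11, 5)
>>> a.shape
(31, 31, 7, 11, 17, 17)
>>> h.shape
(3, 11, 3)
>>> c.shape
(17, 31)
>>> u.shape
(3, 11, 5)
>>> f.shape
(7, 11, 31, 17)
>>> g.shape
(11, 7, 17)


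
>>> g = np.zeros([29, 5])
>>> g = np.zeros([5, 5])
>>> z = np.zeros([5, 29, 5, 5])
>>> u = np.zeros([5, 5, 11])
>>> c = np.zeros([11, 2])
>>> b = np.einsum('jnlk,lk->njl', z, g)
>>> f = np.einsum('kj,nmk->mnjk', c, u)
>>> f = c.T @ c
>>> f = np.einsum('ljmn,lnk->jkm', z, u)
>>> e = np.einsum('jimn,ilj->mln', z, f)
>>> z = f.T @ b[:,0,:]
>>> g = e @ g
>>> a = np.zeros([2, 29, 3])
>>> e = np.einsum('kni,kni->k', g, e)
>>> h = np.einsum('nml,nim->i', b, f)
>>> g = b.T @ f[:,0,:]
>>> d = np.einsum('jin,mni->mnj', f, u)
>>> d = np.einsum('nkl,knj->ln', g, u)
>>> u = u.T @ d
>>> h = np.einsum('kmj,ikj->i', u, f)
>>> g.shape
(5, 5, 5)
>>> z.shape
(5, 11, 5)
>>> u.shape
(11, 5, 5)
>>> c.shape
(11, 2)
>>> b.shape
(29, 5, 5)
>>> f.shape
(29, 11, 5)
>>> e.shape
(5,)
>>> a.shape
(2, 29, 3)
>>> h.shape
(29,)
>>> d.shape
(5, 5)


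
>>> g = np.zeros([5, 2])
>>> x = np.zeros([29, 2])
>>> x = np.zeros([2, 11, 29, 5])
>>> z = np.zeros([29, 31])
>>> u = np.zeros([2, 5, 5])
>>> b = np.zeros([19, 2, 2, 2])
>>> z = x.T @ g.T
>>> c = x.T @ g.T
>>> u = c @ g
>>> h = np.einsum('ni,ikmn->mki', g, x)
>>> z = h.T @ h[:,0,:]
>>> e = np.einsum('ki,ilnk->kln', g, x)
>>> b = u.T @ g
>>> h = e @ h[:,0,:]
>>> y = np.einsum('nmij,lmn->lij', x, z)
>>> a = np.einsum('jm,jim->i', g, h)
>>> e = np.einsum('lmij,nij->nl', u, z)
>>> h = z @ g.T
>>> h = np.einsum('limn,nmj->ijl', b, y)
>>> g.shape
(5, 2)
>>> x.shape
(2, 11, 29, 5)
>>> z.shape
(2, 11, 2)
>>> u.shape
(5, 29, 11, 2)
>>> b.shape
(2, 11, 29, 2)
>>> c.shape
(5, 29, 11, 5)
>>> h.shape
(11, 5, 2)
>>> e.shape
(2, 5)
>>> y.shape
(2, 29, 5)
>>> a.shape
(11,)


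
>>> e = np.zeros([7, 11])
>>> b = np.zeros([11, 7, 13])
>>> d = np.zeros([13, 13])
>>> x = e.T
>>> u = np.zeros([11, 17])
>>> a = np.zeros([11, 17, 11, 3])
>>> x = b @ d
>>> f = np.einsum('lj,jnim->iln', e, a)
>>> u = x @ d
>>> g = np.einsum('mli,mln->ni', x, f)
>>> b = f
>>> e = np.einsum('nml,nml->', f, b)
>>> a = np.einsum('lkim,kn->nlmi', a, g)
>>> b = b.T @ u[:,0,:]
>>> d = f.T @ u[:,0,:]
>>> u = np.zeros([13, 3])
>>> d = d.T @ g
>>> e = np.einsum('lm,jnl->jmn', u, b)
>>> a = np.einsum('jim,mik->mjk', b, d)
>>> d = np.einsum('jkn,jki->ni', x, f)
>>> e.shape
(17, 3, 7)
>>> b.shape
(17, 7, 13)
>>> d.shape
(13, 17)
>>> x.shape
(11, 7, 13)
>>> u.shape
(13, 3)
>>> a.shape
(13, 17, 13)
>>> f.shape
(11, 7, 17)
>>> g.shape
(17, 13)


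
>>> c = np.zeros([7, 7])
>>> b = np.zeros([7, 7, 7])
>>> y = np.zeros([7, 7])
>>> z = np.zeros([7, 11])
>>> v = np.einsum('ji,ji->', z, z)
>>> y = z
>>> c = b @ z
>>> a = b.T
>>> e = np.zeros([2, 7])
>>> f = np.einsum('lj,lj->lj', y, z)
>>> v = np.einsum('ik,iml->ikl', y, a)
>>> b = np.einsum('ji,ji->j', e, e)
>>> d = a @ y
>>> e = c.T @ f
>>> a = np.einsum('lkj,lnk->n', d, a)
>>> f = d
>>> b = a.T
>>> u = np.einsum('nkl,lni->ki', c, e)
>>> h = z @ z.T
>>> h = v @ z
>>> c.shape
(7, 7, 11)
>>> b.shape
(7,)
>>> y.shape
(7, 11)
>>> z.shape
(7, 11)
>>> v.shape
(7, 11, 7)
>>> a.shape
(7,)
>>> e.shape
(11, 7, 11)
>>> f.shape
(7, 7, 11)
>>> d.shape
(7, 7, 11)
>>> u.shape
(7, 11)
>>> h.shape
(7, 11, 11)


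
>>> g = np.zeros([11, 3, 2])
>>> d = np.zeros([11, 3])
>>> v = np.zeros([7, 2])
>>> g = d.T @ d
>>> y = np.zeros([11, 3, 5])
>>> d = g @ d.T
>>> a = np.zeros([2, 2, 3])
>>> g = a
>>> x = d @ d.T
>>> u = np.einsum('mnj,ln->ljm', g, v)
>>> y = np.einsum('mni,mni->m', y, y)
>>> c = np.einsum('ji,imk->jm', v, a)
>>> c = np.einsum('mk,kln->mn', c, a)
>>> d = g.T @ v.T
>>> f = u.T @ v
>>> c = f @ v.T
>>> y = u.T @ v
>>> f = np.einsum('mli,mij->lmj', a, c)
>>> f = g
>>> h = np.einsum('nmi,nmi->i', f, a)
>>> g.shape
(2, 2, 3)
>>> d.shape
(3, 2, 7)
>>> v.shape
(7, 2)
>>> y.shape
(2, 3, 2)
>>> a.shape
(2, 2, 3)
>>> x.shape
(3, 3)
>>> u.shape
(7, 3, 2)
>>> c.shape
(2, 3, 7)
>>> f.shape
(2, 2, 3)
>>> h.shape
(3,)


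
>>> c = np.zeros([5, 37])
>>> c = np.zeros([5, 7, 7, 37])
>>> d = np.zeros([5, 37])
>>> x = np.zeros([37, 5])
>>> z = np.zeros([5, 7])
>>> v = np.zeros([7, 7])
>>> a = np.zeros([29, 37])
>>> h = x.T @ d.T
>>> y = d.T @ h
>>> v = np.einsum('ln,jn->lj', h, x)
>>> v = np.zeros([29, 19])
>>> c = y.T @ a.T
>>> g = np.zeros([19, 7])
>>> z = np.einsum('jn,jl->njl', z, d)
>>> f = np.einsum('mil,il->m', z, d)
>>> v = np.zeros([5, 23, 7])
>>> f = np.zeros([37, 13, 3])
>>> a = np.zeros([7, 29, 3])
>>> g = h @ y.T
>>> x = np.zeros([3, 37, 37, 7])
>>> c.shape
(5, 29)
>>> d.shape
(5, 37)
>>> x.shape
(3, 37, 37, 7)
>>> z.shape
(7, 5, 37)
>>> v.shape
(5, 23, 7)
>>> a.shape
(7, 29, 3)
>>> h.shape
(5, 5)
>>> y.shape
(37, 5)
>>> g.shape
(5, 37)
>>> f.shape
(37, 13, 3)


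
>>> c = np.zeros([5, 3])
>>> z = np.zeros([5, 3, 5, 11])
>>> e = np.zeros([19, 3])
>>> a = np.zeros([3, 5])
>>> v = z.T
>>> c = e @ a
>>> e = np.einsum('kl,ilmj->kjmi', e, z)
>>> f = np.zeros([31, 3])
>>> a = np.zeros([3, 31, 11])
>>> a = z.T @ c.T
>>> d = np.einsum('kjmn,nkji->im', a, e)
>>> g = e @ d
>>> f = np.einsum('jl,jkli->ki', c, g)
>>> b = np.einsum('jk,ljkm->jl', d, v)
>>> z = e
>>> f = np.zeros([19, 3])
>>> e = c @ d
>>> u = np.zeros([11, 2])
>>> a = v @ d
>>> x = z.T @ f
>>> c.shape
(19, 5)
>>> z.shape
(19, 11, 5, 5)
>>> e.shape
(19, 3)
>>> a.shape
(11, 5, 3, 3)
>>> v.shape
(11, 5, 3, 5)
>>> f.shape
(19, 3)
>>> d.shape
(5, 3)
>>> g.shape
(19, 11, 5, 3)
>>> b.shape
(5, 11)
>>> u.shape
(11, 2)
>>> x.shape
(5, 5, 11, 3)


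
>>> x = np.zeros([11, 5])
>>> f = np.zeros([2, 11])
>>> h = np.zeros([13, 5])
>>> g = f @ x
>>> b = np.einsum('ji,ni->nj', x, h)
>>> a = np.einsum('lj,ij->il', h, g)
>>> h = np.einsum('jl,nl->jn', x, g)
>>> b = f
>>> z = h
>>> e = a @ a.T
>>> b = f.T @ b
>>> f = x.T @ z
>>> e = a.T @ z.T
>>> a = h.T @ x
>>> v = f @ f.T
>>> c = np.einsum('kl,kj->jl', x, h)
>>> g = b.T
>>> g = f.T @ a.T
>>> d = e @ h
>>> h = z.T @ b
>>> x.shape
(11, 5)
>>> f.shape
(5, 2)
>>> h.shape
(2, 11)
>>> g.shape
(2, 2)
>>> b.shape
(11, 11)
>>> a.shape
(2, 5)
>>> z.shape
(11, 2)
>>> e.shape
(13, 11)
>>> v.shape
(5, 5)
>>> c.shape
(2, 5)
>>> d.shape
(13, 2)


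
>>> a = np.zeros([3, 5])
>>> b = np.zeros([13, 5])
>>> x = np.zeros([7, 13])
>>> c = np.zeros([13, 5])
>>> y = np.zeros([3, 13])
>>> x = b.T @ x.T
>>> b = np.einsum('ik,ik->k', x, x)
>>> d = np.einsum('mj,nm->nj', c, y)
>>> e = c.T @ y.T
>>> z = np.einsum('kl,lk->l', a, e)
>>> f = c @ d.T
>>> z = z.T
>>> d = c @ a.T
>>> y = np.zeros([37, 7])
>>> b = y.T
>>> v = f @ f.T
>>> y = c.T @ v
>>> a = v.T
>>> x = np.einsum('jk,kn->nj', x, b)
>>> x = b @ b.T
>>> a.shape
(13, 13)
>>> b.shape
(7, 37)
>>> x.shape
(7, 7)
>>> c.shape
(13, 5)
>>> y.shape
(5, 13)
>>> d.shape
(13, 3)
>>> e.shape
(5, 3)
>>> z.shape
(5,)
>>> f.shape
(13, 3)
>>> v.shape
(13, 13)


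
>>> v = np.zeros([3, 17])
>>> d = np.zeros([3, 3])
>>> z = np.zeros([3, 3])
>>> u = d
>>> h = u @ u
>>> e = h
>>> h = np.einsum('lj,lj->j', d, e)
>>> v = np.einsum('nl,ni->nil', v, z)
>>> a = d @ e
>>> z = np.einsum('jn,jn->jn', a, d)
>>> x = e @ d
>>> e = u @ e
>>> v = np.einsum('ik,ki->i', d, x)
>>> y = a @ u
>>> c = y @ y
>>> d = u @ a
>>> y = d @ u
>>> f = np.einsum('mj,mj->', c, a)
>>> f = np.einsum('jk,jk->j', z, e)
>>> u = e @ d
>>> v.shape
(3,)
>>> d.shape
(3, 3)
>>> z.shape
(3, 3)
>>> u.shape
(3, 3)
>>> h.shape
(3,)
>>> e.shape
(3, 3)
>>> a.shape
(3, 3)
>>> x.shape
(3, 3)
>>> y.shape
(3, 3)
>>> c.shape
(3, 3)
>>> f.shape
(3,)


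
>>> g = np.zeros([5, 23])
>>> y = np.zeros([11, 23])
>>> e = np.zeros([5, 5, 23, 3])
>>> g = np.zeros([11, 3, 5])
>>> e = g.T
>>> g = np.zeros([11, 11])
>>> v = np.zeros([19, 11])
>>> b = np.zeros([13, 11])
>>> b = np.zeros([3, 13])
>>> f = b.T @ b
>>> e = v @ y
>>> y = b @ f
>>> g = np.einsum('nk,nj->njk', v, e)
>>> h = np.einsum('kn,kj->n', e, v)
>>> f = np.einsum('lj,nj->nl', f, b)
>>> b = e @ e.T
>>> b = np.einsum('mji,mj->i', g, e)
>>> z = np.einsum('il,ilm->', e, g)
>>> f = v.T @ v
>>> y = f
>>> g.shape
(19, 23, 11)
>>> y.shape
(11, 11)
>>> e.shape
(19, 23)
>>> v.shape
(19, 11)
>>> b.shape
(11,)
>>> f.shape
(11, 11)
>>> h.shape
(23,)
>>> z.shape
()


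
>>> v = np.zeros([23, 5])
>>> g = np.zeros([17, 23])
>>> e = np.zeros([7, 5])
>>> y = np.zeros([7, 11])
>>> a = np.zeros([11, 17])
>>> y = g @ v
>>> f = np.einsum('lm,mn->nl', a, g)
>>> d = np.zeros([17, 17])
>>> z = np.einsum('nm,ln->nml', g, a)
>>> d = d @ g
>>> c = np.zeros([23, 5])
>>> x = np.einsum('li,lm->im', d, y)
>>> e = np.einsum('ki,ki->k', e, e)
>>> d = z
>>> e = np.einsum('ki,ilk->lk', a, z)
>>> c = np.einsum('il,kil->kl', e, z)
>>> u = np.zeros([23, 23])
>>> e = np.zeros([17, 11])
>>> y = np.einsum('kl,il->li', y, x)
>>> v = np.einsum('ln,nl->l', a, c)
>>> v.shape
(11,)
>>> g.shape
(17, 23)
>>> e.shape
(17, 11)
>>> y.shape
(5, 23)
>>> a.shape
(11, 17)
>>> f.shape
(23, 11)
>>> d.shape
(17, 23, 11)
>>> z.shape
(17, 23, 11)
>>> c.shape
(17, 11)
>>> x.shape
(23, 5)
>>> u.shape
(23, 23)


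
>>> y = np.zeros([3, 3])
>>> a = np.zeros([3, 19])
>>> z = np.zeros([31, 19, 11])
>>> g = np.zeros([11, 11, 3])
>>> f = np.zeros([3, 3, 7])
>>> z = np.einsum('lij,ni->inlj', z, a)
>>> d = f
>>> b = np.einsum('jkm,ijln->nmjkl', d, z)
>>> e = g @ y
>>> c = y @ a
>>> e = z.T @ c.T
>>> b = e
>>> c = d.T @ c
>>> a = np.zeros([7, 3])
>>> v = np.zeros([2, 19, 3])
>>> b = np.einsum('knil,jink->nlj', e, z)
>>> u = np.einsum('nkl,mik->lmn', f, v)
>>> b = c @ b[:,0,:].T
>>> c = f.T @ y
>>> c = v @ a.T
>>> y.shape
(3, 3)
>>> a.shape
(7, 3)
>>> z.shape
(19, 3, 31, 11)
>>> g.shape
(11, 11, 3)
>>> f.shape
(3, 3, 7)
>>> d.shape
(3, 3, 7)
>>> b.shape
(7, 3, 31)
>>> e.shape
(11, 31, 3, 3)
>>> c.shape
(2, 19, 7)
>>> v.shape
(2, 19, 3)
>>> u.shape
(7, 2, 3)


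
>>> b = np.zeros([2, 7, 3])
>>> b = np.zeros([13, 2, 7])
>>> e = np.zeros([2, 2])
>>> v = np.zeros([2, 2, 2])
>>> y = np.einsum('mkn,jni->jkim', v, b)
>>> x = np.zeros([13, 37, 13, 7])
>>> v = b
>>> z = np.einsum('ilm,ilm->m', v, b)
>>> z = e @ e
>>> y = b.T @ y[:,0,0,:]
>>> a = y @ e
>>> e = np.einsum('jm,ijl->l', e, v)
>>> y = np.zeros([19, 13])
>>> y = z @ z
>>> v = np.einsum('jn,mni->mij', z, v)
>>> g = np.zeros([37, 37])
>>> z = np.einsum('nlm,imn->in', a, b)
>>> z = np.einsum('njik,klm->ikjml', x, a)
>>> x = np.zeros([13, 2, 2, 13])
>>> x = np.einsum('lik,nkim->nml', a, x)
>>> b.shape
(13, 2, 7)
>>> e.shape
(7,)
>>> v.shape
(13, 7, 2)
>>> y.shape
(2, 2)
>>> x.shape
(13, 13, 7)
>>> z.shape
(13, 7, 37, 2, 2)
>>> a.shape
(7, 2, 2)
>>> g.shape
(37, 37)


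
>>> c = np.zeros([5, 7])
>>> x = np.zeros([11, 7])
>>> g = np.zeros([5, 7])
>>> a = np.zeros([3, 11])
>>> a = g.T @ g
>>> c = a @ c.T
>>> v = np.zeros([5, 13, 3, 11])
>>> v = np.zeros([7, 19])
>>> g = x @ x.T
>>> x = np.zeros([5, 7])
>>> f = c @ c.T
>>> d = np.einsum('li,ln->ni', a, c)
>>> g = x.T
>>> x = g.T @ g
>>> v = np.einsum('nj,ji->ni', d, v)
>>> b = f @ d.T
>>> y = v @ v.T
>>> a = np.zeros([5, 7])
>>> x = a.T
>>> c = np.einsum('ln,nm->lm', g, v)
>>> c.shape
(7, 19)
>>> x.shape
(7, 5)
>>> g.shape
(7, 5)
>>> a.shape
(5, 7)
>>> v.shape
(5, 19)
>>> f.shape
(7, 7)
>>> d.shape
(5, 7)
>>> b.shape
(7, 5)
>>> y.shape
(5, 5)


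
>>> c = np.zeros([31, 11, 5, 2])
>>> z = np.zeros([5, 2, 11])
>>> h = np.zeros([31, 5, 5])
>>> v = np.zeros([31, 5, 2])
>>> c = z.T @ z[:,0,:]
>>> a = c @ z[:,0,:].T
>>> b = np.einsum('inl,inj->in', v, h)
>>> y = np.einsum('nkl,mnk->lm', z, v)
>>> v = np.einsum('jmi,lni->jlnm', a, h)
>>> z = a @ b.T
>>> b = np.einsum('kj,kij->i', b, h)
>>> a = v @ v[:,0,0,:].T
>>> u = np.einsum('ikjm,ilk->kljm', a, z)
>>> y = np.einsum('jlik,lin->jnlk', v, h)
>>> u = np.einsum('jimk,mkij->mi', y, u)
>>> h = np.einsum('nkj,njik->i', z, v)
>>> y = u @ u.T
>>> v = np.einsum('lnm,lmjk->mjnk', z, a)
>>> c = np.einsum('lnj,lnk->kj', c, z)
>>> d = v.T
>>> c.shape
(31, 11)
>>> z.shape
(11, 2, 31)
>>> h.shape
(5,)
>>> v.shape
(31, 5, 2, 11)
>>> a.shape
(11, 31, 5, 11)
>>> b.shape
(5,)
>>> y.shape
(31, 31)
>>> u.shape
(31, 5)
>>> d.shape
(11, 2, 5, 31)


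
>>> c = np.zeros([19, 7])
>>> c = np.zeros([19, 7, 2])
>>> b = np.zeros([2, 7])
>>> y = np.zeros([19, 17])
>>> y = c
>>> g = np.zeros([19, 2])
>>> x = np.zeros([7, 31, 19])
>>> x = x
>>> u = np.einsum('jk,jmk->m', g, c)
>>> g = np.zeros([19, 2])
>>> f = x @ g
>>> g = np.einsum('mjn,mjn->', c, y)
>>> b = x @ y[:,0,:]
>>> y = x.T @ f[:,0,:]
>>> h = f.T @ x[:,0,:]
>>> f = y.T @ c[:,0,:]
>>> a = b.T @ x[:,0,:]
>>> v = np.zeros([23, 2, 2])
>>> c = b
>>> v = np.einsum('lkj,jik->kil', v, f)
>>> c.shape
(7, 31, 2)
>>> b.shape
(7, 31, 2)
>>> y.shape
(19, 31, 2)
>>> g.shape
()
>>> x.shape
(7, 31, 19)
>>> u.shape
(7,)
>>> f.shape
(2, 31, 2)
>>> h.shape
(2, 31, 19)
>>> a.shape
(2, 31, 19)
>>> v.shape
(2, 31, 23)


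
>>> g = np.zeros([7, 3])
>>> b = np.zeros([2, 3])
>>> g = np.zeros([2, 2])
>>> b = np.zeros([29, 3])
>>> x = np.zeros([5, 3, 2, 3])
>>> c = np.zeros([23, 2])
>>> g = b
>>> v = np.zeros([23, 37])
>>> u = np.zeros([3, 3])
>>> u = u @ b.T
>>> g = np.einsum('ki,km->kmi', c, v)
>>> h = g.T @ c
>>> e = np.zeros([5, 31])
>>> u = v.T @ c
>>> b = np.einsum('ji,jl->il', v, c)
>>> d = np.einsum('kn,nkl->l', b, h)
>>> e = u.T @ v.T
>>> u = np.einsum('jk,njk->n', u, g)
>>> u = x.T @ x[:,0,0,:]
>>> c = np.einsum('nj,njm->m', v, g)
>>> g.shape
(23, 37, 2)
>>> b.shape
(37, 2)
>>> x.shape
(5, 3, 2, 3)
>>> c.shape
(2,)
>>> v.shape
(23, 37)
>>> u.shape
(3, 2, 3, 3)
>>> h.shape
(2, 37, 2)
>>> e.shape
(2, 23)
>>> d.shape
(2,)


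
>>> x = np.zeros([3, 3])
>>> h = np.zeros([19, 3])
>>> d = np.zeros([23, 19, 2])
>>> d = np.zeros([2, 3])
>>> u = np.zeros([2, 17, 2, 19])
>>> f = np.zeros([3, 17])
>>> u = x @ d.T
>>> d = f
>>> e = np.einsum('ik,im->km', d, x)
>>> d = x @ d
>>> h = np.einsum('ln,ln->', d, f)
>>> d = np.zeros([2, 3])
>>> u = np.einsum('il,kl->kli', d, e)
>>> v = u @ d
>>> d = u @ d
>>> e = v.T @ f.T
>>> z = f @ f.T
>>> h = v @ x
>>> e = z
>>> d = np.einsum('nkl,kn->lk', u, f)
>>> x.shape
(3, 3)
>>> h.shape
(17, 3, 3)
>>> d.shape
(2, 3)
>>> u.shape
(17, 3, 2)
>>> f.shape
(3, 17)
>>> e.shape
(3, 3)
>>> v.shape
(17, 3, 3)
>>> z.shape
(3, 3)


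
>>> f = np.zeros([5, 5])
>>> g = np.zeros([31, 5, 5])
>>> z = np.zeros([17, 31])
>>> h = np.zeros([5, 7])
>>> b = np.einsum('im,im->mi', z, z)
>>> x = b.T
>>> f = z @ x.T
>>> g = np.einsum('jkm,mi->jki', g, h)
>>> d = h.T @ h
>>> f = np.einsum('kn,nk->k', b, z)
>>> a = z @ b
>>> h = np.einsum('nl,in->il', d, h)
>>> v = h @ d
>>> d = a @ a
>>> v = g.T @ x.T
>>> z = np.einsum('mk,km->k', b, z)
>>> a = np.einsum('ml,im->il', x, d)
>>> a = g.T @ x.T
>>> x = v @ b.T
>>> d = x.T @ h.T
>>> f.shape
(31,)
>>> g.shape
(31, 5, 7)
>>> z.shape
(17,)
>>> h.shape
(5, 7)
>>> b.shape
(31, 17)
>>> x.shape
(7, 5, 31)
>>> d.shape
(31, 5, 5)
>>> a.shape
(7, 5, 17)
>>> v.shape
(7, 5, 17)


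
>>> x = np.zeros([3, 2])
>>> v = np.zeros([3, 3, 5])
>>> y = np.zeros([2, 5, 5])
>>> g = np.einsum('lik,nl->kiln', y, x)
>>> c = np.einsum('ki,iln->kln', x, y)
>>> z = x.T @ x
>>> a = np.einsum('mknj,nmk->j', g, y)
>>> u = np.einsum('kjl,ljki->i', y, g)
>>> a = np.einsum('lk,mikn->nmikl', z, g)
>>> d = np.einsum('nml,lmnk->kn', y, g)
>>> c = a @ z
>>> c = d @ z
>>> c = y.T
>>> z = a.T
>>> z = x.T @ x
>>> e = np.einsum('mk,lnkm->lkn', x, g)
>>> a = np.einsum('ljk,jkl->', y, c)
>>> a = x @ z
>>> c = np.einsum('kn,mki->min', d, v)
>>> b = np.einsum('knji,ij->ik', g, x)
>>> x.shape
(3, 2)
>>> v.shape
(3, 3, 5)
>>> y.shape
(2, 5, 5)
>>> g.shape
(5, 5, 2, 3)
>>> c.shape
(3, 5, 2)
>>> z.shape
(2, 2)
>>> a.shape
(3, 2)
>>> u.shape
(3,)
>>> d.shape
(3, 2)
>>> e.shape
(5, 2, 5)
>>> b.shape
(3, 5)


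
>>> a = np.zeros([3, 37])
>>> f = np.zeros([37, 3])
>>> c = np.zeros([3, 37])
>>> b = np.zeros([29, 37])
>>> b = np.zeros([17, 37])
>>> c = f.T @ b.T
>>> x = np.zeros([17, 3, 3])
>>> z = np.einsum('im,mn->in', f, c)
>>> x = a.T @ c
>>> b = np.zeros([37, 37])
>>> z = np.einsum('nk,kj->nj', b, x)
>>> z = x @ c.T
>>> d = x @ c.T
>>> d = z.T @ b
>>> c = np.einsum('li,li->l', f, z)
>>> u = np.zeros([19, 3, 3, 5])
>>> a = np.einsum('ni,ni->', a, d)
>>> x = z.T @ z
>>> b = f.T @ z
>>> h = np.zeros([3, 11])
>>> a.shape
()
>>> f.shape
(37, 3)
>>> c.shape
(37,)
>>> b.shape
(3, 3)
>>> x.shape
(3, 3)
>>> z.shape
(37, 3)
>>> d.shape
(3, 37)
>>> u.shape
(19, 3, 3, 5)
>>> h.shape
(3, 11)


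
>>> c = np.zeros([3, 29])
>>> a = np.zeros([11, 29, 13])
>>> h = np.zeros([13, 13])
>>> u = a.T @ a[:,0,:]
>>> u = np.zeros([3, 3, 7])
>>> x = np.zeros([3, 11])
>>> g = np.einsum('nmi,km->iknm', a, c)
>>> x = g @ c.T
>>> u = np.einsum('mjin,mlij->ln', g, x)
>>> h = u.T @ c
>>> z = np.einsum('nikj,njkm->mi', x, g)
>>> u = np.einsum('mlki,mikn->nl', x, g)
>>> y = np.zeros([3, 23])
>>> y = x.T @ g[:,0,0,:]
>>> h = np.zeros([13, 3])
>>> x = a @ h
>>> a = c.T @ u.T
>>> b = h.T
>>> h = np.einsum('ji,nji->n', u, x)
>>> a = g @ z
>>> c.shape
(3, 29)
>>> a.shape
(13, 3, 11, 3)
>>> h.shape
(11,)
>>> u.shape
(29, 3)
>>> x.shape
(11, 29, 3)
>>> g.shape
(13, 3, 11, 29)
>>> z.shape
(29, 3)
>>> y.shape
(3, 11, 3, 29)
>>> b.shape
(3, 13)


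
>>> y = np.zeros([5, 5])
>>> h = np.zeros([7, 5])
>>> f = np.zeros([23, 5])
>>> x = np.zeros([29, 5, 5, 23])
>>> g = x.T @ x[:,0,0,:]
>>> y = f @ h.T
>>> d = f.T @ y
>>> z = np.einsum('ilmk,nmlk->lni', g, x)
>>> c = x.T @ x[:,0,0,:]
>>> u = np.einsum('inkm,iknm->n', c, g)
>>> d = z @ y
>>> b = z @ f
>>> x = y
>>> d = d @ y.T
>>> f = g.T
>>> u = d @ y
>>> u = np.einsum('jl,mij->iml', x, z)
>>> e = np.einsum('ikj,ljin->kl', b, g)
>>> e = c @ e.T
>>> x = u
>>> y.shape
(23, 7)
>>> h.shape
(7, 5)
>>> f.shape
(23, 5, 5, 23)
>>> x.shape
(29, 5, 7)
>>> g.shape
(23, 5, 5, 23)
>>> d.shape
(5, 29, 23)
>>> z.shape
(5, 29, 23)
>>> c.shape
(23, 5, 5, 23)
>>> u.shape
(29, 5, 7)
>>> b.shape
(5, 29, 5)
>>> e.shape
(23, 5, 5, 29)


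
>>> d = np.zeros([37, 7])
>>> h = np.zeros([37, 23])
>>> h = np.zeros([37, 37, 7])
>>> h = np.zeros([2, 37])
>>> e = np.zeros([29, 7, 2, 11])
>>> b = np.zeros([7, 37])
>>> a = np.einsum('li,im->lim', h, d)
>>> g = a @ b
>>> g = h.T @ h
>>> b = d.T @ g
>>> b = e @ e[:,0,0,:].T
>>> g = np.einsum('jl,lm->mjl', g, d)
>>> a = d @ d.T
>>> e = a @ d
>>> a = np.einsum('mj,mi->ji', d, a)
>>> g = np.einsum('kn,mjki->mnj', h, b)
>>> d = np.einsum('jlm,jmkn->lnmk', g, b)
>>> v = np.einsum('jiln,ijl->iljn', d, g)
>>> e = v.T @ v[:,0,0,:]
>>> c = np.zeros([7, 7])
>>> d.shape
(37, 29, 7, 2)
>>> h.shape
(2, 37)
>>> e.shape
(2, 37, 7, 2)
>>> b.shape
(29, 7, 2, 29)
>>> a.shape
(7, 37)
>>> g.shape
(29, 37, 7)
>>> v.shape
(29, 7, 37, 2)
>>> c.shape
(7, 7)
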